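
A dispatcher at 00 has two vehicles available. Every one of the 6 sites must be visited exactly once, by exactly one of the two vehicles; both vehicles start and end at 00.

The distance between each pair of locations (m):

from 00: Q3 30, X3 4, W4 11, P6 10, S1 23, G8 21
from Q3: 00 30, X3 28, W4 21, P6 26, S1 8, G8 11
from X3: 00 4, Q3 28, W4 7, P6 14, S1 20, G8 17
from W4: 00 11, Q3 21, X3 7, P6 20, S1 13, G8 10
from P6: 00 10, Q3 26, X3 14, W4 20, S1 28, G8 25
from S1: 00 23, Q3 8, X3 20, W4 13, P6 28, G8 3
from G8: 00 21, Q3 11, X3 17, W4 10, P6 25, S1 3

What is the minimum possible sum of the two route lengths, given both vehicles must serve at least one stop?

76 m — the smallest possible combined total.

There are 2^5 − 1 = 31 ways to divide the 6 stops into two non-empty groups. For each, the best each vehicle can do is its own shortest tour through its group:
  {Q3} + {X3, W4, P6, S1, G8}: 60 + 62 = 122
  {X3} + {Q3, W4, P6, S1, G8}: 8 + 68 = 76
  {Q3, X3} + {W4, P6, S1, G8}: 62 + 62 = 124
  {W4} + {Q3, X3, P6, S1, G8}: 22 + 68 = 90
  {Q3, W4} + {X3, P6, S1, G8}: 62 + 62 = 124
  {X3, W4} + {Q3, P6, S1, G8}: 22 + 68 = 90
  … (31 splits in total)
Best: vehicle 1 00 → X3 → 00 = 8; vehicle 2 00 → W4 → G8 → S1 → Q3 → P6 → 00 = 68; combined 76.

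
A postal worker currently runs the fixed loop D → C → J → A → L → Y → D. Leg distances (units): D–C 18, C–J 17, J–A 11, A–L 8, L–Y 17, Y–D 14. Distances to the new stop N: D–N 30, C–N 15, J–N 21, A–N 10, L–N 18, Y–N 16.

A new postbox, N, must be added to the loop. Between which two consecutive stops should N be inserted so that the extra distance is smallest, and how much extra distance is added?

Insertion cost between consecutive stops i–j is d(i,N) + d(N,j) − d(i,j):
  between D and C: 30 + 15 − 18 = 27
  between C and J: 15 + 21 − 17 = 19
  between J and A: 21 + 10 − 11 = 20
  between A and L: 10 + 18 − 8 = 20
  between L and Y: 18 + 16 − 17 = 17
  between Y and D: 16 + 30 − 14 = 32
Cheapest insertion is between L and Y, adding 17.
New total = 85 + 17 = 102.

+17 — insert N between L and Y.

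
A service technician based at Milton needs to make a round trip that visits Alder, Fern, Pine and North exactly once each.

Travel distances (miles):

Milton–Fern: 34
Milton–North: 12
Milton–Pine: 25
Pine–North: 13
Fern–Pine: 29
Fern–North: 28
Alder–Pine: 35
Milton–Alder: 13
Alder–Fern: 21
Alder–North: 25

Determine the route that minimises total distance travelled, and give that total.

There are 12 distinct closed tours to check (reversals are equivalent).
Milton→Alder→Fern→Pine→North→Milton: 13+21+29+13+12 = 88
Milton→Alder→Fern→North→Pine→Milton: 13+21+28+13+25 = 100
Milton→Alder→Pine→Fern→North→Milton: 13+35+29+28+12 = 117
Milton→Alder→Pine→North→Fern→Milton: 13+35+13+28+34 = 123
Milton→Alder→North→Fern→Pine→Milton: 13+25+28+29+25 = 120
Milton→Alder→North→Pine→Fern→Milton: 13+25+13+29+34 = 114
Milton→Fern→Alder→Pine→North→Milton: 34+21+35+13+12 = 115
Milton→Fern→Alder→North→Pine→Milton: 34+21+25+13+25 = 118
Milton→Fern→Pine→Alder→North→Milton: 34+29+35+25+12 = 135
Milton→Fern→North→Alder→Pine→Milton: 34+28+25+35+25 = 147
Milton→Pine→Alder→Fern→North→Milton: 25+35+21+28+12 = 121
Milton→Pine→Fern→Alder→North→Milton: 25+29+21+25+12 = 112
The minimum is 88.
One optimal route: Milton → Alder → Fern → Pine → North → Milton (or its reverse).

Shortest round trip = 88 miles.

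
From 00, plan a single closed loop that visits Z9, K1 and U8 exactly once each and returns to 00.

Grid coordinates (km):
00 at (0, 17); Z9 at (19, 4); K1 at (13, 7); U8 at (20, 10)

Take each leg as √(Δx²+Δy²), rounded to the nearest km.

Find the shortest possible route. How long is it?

50 km — the shortest possible round trip.

There are 3 distinct closed tours to check (reversals are equivalent).
00→Z9→K1→U8→00: 23+7+8+21 = 59
00→Z9→U8→K1→00: 23+6+8+16 = 53
00→K1→Z9→U8→00: 16+7+6+21 = 50
The minimum is 50.
One optimal route: 00 → K1 → Z9 → U8 → 00 (or its reverse).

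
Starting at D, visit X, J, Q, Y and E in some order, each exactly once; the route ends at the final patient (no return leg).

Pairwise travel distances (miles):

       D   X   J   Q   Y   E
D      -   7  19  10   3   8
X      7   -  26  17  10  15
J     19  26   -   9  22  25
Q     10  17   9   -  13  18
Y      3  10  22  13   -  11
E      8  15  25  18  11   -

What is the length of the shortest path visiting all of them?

There are 5! = 120 possible orderings.
D→X→J→Q→Y→E: 7+26+9+13+11 = 66
D→X→J→Q→E→Y: 7+26+9+18+11 = 71
D→X→J→Y→Q→E: 7+26+22+13+18 = 86
D→X→J→Y→E→Q: 7+26+22+11+18 = 84
D→X→J→E→Q→Y: 7+26+25+18+13 = 89
D→X→J→E→Y→Q: 7+26+25+11+13 = 82
D→X→Q→J→Y→E: 7+17+9+22+11 = 66
D→X→Q→J→E→Y: 7+17+9+25+11 = 69
D→X→Q→Y→J→E: 7+17+13+22+25 = 84
D→X→Q→Y→E→J: 7+17+13+11+25 = 73
D→X→Q→E→J→Y: 7+17+18+25+22 = 89
D→X→Q→E→Y→J: 7+17+18+11+22 = 75
D→X→Y→J→Q→E: 7+10+22+9+18 = 66
D→X→Y→J→E→Q: 7+10+22+25+18 = 82
… (106 more)
D→X→Y→E→Q→J: 7+10+11+18+9 = 55  ← best
The minimum is 55.
One shortest path: D → X → Y → E → Q → J.

55 miles — the minimum one-way total.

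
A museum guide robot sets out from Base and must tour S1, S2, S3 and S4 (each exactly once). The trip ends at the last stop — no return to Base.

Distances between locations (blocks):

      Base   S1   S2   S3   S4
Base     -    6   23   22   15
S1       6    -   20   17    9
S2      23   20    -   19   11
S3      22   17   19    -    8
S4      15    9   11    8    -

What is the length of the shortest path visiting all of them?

Minimum one-way distance = 42 blocks.

There are 4! = 24 possible orderings.
Base→S1→S2→S3→S4: 6+20+19+8 = 53
Base→S1→S2→S4→S3: 6+20+11+8 = 45
Base→S1→S3→S2→S4: 6+17+19+11 = 53
Base→S1→S3→S4→S2: 6+17+8+11 = 42
Base→S1→S4→S2→S3: 6+9+11+19 = 45
Base→S1→S4→S3→S2: 6+9+8+19 = 42
Base→S2→S1→S3→S4: 23+20+17+8 = 68
Base→S2→S1→S4→S3: 23+20+9+8 = 60
Base→S2→S3→S1→S4: 23+19+17+9 = 68
Base→S2→S3→S4→S1: 23+19+8+9 = 59
Base→S2→S4→S1→S3: 23+11+9+17 = 60
Base→S2→S4→S3→S1: 23+11+8+17 = 59
Base→S3→S1→S2→S4: 22+17+20+11 = 70
Base→S3→S1→S4→S2: 22+17+9+11 = 59
… (10 more)
The minimum is 42.
One shortest path: Base → S1 → S3 → S4 → S2.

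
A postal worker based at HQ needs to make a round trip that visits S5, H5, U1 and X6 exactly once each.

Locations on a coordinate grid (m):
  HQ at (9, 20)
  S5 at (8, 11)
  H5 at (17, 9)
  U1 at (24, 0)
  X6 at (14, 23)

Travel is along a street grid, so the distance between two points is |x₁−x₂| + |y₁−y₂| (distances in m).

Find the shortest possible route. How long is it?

HQ-S5-H5-U1-X6-HQ: 10+11+16+33+8 = 78
HQ-S5-H5-X6-U1-HQ: 10+11+17+33+35 = 106
HQ-S5-U1-H5-X6-HQ: 10+27+16+17+8 = 78
HQ-S5-U1-X6-H5-HQ: 10+27+33+17+19 = 106
HQ-S5-X6-H5-U1-HQ: 10+18+17+16+35 = 96
HQ-S5-X6-U1-H5-HQ: 10+18+33+16+19 = 96
HQ-H5-S5-U1-X6-HQ: 19+11+27+33+8 = 98
HQ-H5-S5-X6-U1-HQ: 19+11+18+33+35 = 116
HQ-H5-U1-S5-X6-HQ: 19+16+27+18+8 = 88
HQ-H5-X6-S5-U1-HQ: 19+17+18+27+35 = 116
HQ-U1-S5-H5-X6-HQ: 35+27+11+17+8 = 98
HQ-U1-H5-S5-X6-HQ: 35+16+11+18+8 = 88
The minimum is 78.
One optimal route: HQ → S5 → H5 → U1 → X6 → HQ (or its reverse).

78 m — the shortest possible round trip.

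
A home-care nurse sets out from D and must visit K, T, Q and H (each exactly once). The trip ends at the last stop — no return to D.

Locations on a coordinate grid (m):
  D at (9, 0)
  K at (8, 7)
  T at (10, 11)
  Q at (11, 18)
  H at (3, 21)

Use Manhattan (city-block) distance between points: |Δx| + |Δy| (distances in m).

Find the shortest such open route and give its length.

33 m — the minimum one-way total.

There are 4! = 24 possible orderings.
D → K → T → Q → H: 8+6+8+11 = 33
D → K → T → H → Q: 8+6+17+11 = 42
D → K → Q → T → H: 8+14+8+17 = 47
D → K → Q → H → T: 8+14+11+17 = 50
D → K → H → T → Q: 8+19+17+8 = 52
D → K → H → Q → T: 8+19+11+8 = 46
D → T → K → Q → H: 12+6+14+11 = 43
D → T → K → H → Q: 12+6+19+11 = 48
D → T → Q → K → H: 12+8+14+19 = 53
D → T → Q → H → K: 12+8+11+19 = 50
D → T → H → K → Q: 12+17+19+14 = 62
D → T → H → Q → K: 12+17+11+14 = 54
D → Q → K → T → H: 20+14+6+17 = 57
D → Q → K → H → T: 20+14+19+17 = 70
… (10 more)
The minimum is 33.
One shortest path: D → K → T → Q → H.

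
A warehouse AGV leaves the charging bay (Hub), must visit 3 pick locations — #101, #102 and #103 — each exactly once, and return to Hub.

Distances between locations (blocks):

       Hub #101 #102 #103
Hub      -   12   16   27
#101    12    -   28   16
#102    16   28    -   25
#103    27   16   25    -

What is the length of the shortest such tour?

69 blocks — the shortest possible round trip.

There are 3 distinct closed tours to check (reversals are equivalent).
Hub-#101-#102-#103-Hub: 12+28+25+27 = 92
Hub-#101-#103-#102-Hub: 12+16+25+16 = 69
Hub-#102-#101-#103-Hub: 16+28+16+27 = 87
The minimum is 69.
One optimal route: Hub → #101 → #103 → #102 → Hub (or its reverse).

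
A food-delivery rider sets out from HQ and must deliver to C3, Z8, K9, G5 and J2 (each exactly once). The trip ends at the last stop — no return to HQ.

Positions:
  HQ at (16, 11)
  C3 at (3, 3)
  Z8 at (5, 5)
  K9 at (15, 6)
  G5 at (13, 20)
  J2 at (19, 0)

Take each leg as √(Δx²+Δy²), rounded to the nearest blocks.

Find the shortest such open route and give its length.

There are 5! = 120 possible orderings.
HQ → C3 → Z8 → K9 → G5 → J2: 15+3+10+14+21 = 63
HQ → C3 → Z8 → K9 → J2 → G5: 15+3+10+7+21 = 56
HQ → C3 → Z8 → G5 → K9 → J2: 15+3+17+14+7 = 56
HQ → C3 → Z8 → G5 → J2 → K9: 15+3+17+21+7 = 63
HQ → C3 → Z8 → J2 → K9 → G5: 15+3+15+7+14 = 54
HQ → C3 → Z8 → J2 → G5 → K9: 15+3+15+21+14 = 68
HQ → C3 → K9 → Z8 → G5 → J2: 15+12+10+17+21 = 75
HQ → C3 → K9 → Z8 → J2 → G5: 15+12+10+15+21 = 73
HQ → C3 → K9 → G5 → Z8 → J2: 15+12+14+17+15 = 73
HQ → C3 → K9 → G5 → J2 → Z8: 15+12+14+21+15 = 77
HQ → C3 → K9 → J2 → Z8 → G5: 15+12+7+15+17 = 66
HQ → C3 → K9 → J2 → G5 → Z8: 15+12+7+21+17 = 72
HQ → C3 → G5 → Z8 → K9 → J2: 15+20+17+10+7 = 69
HQ → C3 → G5 → Z8 → J2 → K9: 15+20+17+15+7 = 74
… (106 more)
HQ → K9 → J2 → C3 → Z8 → G5: 5+7+16+3+17 = 48  ← best
The minimum is 48.
One shortest path: HQ → K9 → J2 → C3 → Z8 → G5.

Shortest open route: 48 blocks.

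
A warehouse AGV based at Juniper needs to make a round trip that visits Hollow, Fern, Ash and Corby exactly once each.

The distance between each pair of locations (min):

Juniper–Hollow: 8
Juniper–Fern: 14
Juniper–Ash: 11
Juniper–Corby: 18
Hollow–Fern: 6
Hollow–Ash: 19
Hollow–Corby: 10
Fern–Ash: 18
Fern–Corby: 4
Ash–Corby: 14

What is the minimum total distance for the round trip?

Juniper → Hollow → Fern → Ash → Corby → Juniper: 8+6+18+14+18 = 64
Juniper → Hollow → Fern → Corby → Ash → Juniper: 8+6+4+14+11 = 43
Juniper → Hollow → Ash → Fern → Corby → Juniper: 8+19+18+4+18 = 67
Juniper → Hollow → Ash → Corby → Fern → Juniper: 8+19+14+4+14 = 59
Juniper → Hollow → Corby → Fern → Ash → Juniper: 8+10+4+18+11 = 51
Juniper → Hollow → Corby → Ash → Fern → Juniper: 8+10+14+18+14 = 64
Juniper → Fern → Hollow → Ash → Corby → Juniper: 14+6+19+14+18 = 71
Juniper → Fern → Hollow → Corby → Ash → Juniper: 14+6+10+14+11 = 55
Juniper → Fern → Ash → Hollow → Corby → Juniper: 14+18+19+10+18 = 79
Juniper → Fern → Corby → Hollow → Ash → Juniper: 14+4+10+19+11 = 58
Juniper → Ash → Hollow → Fern → Corby → Juniper: 11+19+6+4+18 = 58
Juniper → Ash → Fern → Hollow → Corby → Juniper: 11+18+6+10+18 = 63
The minimum is 43.
One optimal route: Juniper → Hollow → Fern → Corby → Ash → Juniper (or its reverse).

Shortest round trip = 43 min.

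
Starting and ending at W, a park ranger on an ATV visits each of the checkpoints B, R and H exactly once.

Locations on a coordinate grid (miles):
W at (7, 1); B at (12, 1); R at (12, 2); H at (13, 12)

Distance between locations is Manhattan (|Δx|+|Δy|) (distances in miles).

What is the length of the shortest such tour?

With 3 stops there are 3!/2 = 3 distinct round trips (a route and its reverse cost the same).
W-B-R-H-W: 5+1+11+17 = 34
W-B-H-R-W: 5+12+11+6 = 34
W-R-B-H-W: 6+1+12+17 = 36
The minimum is 34.
One optimal route: W → B → R → H → W (or its reverse).

Shortest round trip = 34 miles.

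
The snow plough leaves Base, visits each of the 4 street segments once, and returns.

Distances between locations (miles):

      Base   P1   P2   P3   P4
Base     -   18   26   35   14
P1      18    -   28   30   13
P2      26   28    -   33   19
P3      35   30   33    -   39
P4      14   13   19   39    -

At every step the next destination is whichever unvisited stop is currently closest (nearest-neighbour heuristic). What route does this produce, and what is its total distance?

Total distance 123 miles via the nearest-neighbour route Base → P4 → P1 → P2 → P3 → Base.

From Base: distances to unvisited — P4=14, P1=18, P2=26, P3=35. Nearest is P4 (14).
From P4: distances to unvisited — P1=13, P2=19, P3=39. Nearest is P1 (13).
From P1: distances to unvisited — P2=28, P3=30. Nearest is P2 (28).
From P2: distances to unvisited — P3=33. Nearest is P3 (33).
Return P3→Base: 35.
Total = 14 + 13 + 28 + 33 + 35 = 123.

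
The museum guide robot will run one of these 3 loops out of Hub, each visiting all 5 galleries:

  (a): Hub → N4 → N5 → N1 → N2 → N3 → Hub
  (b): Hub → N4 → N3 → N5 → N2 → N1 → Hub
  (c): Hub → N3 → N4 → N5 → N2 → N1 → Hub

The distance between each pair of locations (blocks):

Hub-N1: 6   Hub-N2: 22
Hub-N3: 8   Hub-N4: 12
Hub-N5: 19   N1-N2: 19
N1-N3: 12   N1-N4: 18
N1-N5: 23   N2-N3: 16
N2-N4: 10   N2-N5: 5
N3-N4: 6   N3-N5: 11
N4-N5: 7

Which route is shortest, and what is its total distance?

Shortest is (c), total 51 blocks.

(a): 12 + 7 + 23 + 19 + 16 + 8 = 85
(b): 12 + 6 + 11 + 5 + 19 + 6 = 59
(c): 8 + 6 + 7 + 5 + 19 + 6 = 51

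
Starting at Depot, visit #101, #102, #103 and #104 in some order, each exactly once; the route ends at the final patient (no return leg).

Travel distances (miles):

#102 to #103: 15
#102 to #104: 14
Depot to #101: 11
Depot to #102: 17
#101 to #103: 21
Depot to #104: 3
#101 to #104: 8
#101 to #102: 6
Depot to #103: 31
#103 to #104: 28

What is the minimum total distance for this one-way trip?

32 miles — the minimum one-way total.

There are 4! = 24 possible orderings.
Depot → #101 → #102 → #103 → #104: 11+6+15+28 = 60
Depot → #101 → #102 → #104 → #103: 11+6+14+28 = 59
Depot → #101 → #103 → #102 → #104: 11+21+15+14 = 61
Depot → #101 → #103 → #104 → #102: 11+21+28+14 = 74
Depot → #101 → #104 → #102 → #103: 11+8+14+15 = 48
Depot → #101 → #104 → #103 → #102: 11+8+28+15 = 62
Depot → #102 → #101 → #103 → #104: 17+6+21+28 = 72
Depot → #102 → #101 → #104 → #103: 17+6+8+28 = 59
Depot → #102 → #103 → #101 → #104: 17+15+21+8 = 61
Depot → #102 → #103 → #104 → #101: 17+15+28+8 = 68
Depot → #102 → #104 → #101 → #103: 17+14+8+21 = 60
Depot → #102 → #104 → #103 → #101: 17+14+28+21 = 80
Depot → #103 → #101 → #102 → #104: 31+21+6+14 = 72
Depot → #103 → #101 → #104 → #102: 31+21+8+14 = 74
… (10 more)
Depot → #104 → #101 → #102 → #103: 3+8+6+15 = 32  ← best
The minimum is 32.
One shortest path: Depot → #104 → #101 → #102 → #103.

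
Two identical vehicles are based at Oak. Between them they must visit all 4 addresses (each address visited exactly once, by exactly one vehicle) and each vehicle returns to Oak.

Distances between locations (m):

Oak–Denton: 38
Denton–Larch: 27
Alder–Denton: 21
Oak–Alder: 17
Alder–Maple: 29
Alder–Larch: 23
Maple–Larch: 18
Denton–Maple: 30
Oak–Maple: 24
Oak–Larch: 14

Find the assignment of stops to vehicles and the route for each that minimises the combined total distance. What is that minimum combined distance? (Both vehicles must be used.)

Minimum combined distance: 120 m.

There are 2^3 − 1 = 7 ways to divide the 4 stops into two non-empty groups. For each, the best each vehicle can do is its own shortest tour through its group:
  {Alder} + {Denton, Maple, Larch}: 34 + 95 = 129
  {Denton} + {Alder, Maple, Larch}: 76 + 78 = 154
  {Alder, Denton} + {Maple, Larch}: 76 + 56 = 132
  {Maple} + {Alder, Denton, Larch}: 48 + 79 = 127
  {Alder, Maple} + {Denton, Larch}: 70 + 79 = 149
  {Denton, Maple} + {Alder, Larch}: 92 + 54 = 146
  … (7 splits in total)
  {Alder, Denton, Maple} + {Larch}: 92 + 28 = 120  ← best
Best: vehicle 1 Oak → Alder → Denton → Maple → Oak = 92; vehicle 2 Oak → Larch → Oak = 28; combined 120.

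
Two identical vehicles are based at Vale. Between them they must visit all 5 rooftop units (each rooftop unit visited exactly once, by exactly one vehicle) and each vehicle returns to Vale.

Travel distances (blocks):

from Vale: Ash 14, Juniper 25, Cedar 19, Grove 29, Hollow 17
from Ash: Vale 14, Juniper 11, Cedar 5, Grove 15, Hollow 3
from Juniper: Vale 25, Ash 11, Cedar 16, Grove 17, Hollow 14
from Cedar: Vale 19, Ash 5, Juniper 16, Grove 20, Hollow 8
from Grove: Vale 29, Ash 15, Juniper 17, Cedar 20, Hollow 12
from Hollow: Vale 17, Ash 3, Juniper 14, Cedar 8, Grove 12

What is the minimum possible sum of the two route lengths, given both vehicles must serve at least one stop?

Minimum combined distance: 109 blocks.

Try each way of splitting the stops between the two vehicles (each non-empty) and, for each split, find the best tour for each vehicle:
  {Ash} + {Juniper, Cedar, Grove, Hollow}: 28 + 81 = 109
  {Juniper} + {Ash, Cedar, Grove, Hollow}: 50 + 68 = 118
  {Ash, Juniper} + {Cedar, Grove, Hollow}: 50 + 68 = 118
  {Cedar} + {Ash, Juniper, Grove, Hollow}: 38 + 71 = 109
  {Ash, Cedar} + {Juniper, Grove, Hollow}: 38 + 71 = 109
  {Juniper, Cedar} + {Ash, Grove, Hollow}: 60 + 58 = 118
  … (15 splits in total)
Best: vehicle 1 Vale → Ash → Vale = 28; vehicle 2 Vale → Juniper → Grove → Hollow → Cedar → Vale = 81; combined 109.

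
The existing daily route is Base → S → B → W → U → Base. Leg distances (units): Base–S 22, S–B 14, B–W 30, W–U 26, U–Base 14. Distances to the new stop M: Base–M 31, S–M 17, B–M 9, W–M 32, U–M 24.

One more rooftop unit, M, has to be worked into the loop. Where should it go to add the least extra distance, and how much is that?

Insertion cost between consecutive stops i–j is d(i,M) + d(M,j) − d(i,j):
  between Base and S: 31 + 17 − 22 = 26
  between S and B: 17 + 9 − 14 = 12
  between B and W: 9 + 32 − 30 = 11
  between W and U: 32 + 24 − 26 = 30
  between U and Base: 24 + 31 − 14 = 41
Cheapest insertion is between B and W, adding 11.
New total = 106 + 11 = 117.

+11 — insert M between B and W.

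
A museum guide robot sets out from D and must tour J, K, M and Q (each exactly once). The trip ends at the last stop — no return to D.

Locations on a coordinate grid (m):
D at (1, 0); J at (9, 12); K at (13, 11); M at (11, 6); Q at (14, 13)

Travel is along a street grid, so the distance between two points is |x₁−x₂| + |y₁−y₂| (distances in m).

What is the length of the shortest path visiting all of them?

Minimum one-way distance = 32 m.

There are 4! = 24 possible orderings.
D→J→K→M→Q: 20+5+7+10 = 42
D→J→K→Q→M: 20+5+3+10 = 38
D→J→M→K→Q: 20+8+7+3 = 38
D→J→M→Q→K: 20+8+10+3 = 41
D→J→Q→K→M: 20+6+3+7 = 36
D→J→Q→M→K: 20+6+10+7 = 43
D→K→J→M→Q: 23+5+8+10 = 46
D→K→J→Q→M: 23+5+6+10 = 44
D→K→M→J→Q: 23+7+8+6 = 44
D→K→M→Q→J: 23+7+10+6 = 46
D→K→Q→J→M: 23+3+6+8 = 40
D→K→Q→M→J: 23+3+10+8 = 44
D→M→J→K→Q: 16+8+5+3 = 32
D→M→J→Q→K: 16+8+6+3 = 33
… (10 more)
The minimum is 32.
One shortest path: D → M → J → K → Q.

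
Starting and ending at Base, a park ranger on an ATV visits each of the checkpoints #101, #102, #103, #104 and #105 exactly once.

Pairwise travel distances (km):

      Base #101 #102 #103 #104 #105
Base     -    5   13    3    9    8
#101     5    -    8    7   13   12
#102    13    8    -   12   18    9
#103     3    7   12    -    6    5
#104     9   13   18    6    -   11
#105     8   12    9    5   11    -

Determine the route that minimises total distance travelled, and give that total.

There are 60 distinct closed tours to check (reversals are equivalent).
Base→#101→#102→#103→#104→#105→Base: 5+8+12+6+11+8 = 50
Base→#101→#102→#103→#105→#104→Base: 5+8+12+5+11+9 = 50
Base→#101→#102→#104→#103→#105→Base: 5+8+18+6+5+8 = 50
Base→#101→#102→#104→#105→#103→Base: 5+8+18+11+5+3 = 50
Base→#101→#102→#105→#103→#104→Base: 5+8+9+5+6+9 = 42
Base→#101→#102→#105→#104→#103→Base: 5+8+9+11+6+3 = 42
Base→#101→#103→#102→#104→#105→Base: 5+7+12+18+11+8 = 61
Base→#101→#103→#102→#105→#104→Base: 5+7+12+9+11+9 = 53
Base→#101→#103→#104→#102→#105→Base: 5+7+6+18+9+8 = 53
Base→#101→#103→#104→#105→#102→Base: 5+7+6+11+9+13 = 51
Base→#101→#103→#105→#102→#104→Base: 5+7+5+9+18+9 = 53
Base→#101→#103→#105→#104→#102→Base: 5+7+5+11+18+13 = 59
Base→#101→#104→#102→#103→#105→Base: 5+13+18+12+5+8 = 61
Base→#101→#104→#102→#105→#103→Base: 5+13+18+9+5+3 = 53
… (46 more)
The minimum is 42.
One optimal route: Base → #101 → #102 → #105 → #103 → #104 → Base (or its reverse).

Shortest round trip = 42 km.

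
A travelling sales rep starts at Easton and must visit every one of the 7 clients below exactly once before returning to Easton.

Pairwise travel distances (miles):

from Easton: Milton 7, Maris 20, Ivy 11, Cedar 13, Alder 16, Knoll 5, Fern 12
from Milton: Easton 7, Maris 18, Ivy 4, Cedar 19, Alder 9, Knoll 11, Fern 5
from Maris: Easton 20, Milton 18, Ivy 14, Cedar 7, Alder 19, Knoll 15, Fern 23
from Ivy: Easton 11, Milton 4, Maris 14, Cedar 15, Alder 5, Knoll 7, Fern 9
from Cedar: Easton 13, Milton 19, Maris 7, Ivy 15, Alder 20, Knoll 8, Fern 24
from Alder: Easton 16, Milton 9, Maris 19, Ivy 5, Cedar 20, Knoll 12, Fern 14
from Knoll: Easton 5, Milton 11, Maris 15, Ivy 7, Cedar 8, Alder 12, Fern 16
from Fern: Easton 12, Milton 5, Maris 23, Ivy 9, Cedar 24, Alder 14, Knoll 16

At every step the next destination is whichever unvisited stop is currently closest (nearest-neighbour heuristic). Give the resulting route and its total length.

74 miles along Easton → Knoll → Ivy → Milton → Fern → Alder → Maris → Cedar → Easton.

From Easton: distances to unvisited — Knoll=5, Milton=7, Ivy=11, Fern=12, Cedar=13, Alder=16, Maris=20. Nearest is Knoll (5).
From Knoll: distances to unvisited — Ivy=7, Cedar=8, Milton=11, Alder=12, Maris=15, Fern=16. Nearest is Ivy (7).
From Ivy: distances to unvisited — Milton=4, Alder=5, Fern=9, Maris=14, Cedar=15. Nearest is Milton (4).
From Milton: distances to unvisited — Fern=5, Alder=9, Maris=18, Cedar=19. Nearest is Fern (5).
From Fern: distances to unvisited — Alder=14, Maris=23, Cedar=24. Nearest is Alder (14).
From Alder: distances to unvisited — Maris=19, Cedar=20. Nearest is Maris (19).
From Maris: distances to unvisited — Cedar=7. Nearest is Cedar (7).
Return Cedar→Easton: 13.
Total = 5 + 7 + 4 + 5 + 14 + 19 + 7 + 13 = 74.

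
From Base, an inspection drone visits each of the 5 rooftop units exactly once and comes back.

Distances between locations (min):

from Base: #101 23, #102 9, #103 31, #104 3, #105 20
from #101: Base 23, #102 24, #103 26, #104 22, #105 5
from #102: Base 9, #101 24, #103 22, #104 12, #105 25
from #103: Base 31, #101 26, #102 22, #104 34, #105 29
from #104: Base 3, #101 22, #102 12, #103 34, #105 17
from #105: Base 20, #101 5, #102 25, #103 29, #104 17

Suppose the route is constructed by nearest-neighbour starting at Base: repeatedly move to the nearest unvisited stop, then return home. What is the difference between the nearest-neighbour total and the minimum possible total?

From Base: #104=3, #102=9, #105=20, #101=23, #103=31 → choose #104 (3).
From #104: #102=12, #105=17, #101=22, #103=34 → choose #102 (12).
From #102: #103=22, #101=24, #105=25 → choose #103 (22).
From #103: #101=26, #105=29 → choose #101 (26).
From #101: #105=5 → choose #105 (5).
NN route Base → #104 → #102 → #103 → #101 → #105 → Base costs 88.
Optimal: Base → #102 → #103 → #101 → #105 → #104 → Base costs 82 (by enumerating all 60 distinct tours).
Excess = 88 − 82 = 6.

The nearest-neighbour route is 6 min longer than optimal.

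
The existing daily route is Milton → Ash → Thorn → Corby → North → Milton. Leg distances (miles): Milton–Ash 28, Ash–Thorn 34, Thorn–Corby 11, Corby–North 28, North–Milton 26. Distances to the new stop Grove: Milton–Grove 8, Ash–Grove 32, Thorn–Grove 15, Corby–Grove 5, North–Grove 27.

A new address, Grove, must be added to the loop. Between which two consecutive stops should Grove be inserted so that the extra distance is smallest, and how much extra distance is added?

+4 miles — insert Grove between Corby and North.

Insertion cost between consecutive stops i–j is d(i,Grove) + d(Grove,j) − d(i,j):
  between Milton and Ash: 8 + 32 − 28 = 12
  between Ash and Thorn: 32 + 15 − 34 = 13
  between Thorn and Corby: 15 + 5 − 11 = 9
  between Corby and North: 5 + 27 − 28 = 4
  between North and Milton: 27 + 8 − 26 = 9
Cheapest insertion is between Corby and North, adding 4.
New total = 127 + 4 = 131.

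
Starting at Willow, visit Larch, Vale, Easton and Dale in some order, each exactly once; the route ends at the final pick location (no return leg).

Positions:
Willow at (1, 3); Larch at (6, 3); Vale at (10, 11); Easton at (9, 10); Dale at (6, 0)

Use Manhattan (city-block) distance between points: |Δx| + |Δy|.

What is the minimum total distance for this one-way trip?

There are 4! = 24 possible orderings.
Willow - Larch - Vale - Easton - Dale: 5+12+2+13 = 32
Willow - Larch - Vale - Dale - Easton: 5+12+15+13 = 45
Willow - Larch - Easton - Vale - Dale: 5+10+2+15 = 32
Willow - Larch - Easton - Dale - Vale: 5+10+13+15 = 43
Willow - Larch - Dale - Vale - Easton: 5+3+15+2 = 25
Willow - Larch - Dale - Easton - Vale: 5+3+13+2 = 23
Willow - Vale - Larch - Easton - Dale: 17+12+10+13 = 52
Willow - Vale - Larch - Dale - Easton: 17+12+3+13 = 45
Willow - Vale - Easton - Larch - Dale: 17+2+10+3 = 32
Willow - Vale - Easton - Dale - Larch: 17+2+13+3 = 35
Willow - Vale - Dale - Larch - Easton: 17+15+3+10 = 45
Willow - Vale - Dale - Easton - Larch: 17+15+13+10 = 55
Willow - Easton - Larch - Vale - Dale: 15+10+12+15 = 52
Willow - Easton - Larch - Dale - Vale: 15+10+3+15 = 43
… (10 more)
The minimum is 23.
One shortest path: Willow → Larch → Dale → Easton → Vale.

23 — the minimum one-way total.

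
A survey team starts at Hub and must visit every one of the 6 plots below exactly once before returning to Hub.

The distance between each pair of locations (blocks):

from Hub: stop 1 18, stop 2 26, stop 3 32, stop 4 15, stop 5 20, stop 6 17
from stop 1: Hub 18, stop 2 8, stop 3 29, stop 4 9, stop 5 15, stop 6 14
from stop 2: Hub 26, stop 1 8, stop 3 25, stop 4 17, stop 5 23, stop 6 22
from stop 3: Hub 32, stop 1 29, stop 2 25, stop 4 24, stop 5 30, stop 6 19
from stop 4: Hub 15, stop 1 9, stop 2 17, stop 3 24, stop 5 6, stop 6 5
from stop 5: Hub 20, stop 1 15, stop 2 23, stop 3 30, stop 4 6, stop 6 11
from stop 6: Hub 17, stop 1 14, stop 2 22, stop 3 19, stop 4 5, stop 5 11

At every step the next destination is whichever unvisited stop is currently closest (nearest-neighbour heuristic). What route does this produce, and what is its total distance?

Hub → [stop 4:15 / stop 6:17 / stop 1:18 / stop 5:20 / stop 2:26 / stop 3:32] → stop 4 (15)
stop 4 → [stop 6:5 / stop 5:6 / stop 1:9 / stop 2:17 / stop 3:24] → stop 6 (5)
stop 6 → [stop 5:11 / stop 1:14 / stop 3:19 / stop 2:22] → stop 5 (11)
stop 5 → [stop 1:15 / stop 2:23 / stop 3:30] → stop 1 (15)
stop 1 → [stop 2:8 / stop 3:29] → stop 2 (8)
stop 2 → [stop 3:25] → stop 3 (25)
Return stop 3→Hub: 32.
Total = 15 + 5 + 11 + 15 + 8 + 25 + 32 = 111.

111 blocks along Hub → stop 4 → stop 6 → stop 5 → stop 1 → stop 2 → stop 3 → Hub.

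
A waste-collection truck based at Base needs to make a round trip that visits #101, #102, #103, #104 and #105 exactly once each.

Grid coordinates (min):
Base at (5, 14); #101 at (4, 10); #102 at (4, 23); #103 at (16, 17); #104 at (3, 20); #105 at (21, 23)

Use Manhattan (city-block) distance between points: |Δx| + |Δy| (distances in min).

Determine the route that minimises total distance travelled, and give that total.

With 5 stops there are 5!/2 = 60 distinct round trips (a route and its reverse cost the same).
Base - #101 - #102 - #103 - #104 - #105 - Base: 5+13+18+16+21+25 = 98
Base - #101 - #102 - #103 - #105 - #104 - Base: 5+13+18+11+21+8 = 76
Base - #101 - #102 - #104 - #103 - #105 - Base: 5+13+4+16+11+25 = 74
Base - #101 - #102 - #104 - #105 - #103 - Base: 5+13+4+21+11+14 = 68
Base - #101 - #102 - #105 - #103 - #104 - Base: 5+13+17+11+16+8 = 70
Base - #101 - #102 - #105 - #104 - #103 - Base: 5+13+17+21+16+14 = 86
Base - #101 - #103 - #102 - #104 - #105 - Base: 5+19+18+4+21+25 = 92
Base - #101 - #103 - #102 - #105 - #104 - Base: 5+19+18+17+21+8 = 88
Base - #101 - #103 - #104 - #102 - #105 - Base: 5+19+16+4+17+25 = 86
Base - #101 - #103 - #104 - #105 - #102 - Base: 5+19+16+21+17+10 = 88
Base - #101 - #103 - #105 - #102 - #104 - Base: 5+19+11+17+4+8 = 64
Base - #101 - #103 - #105 - #104 - #102 - Base: 5+19+11+21+4+10 = 70
Base - #101 - #104 - #102 - #103 - #105 - Base: 5+11+4+18+11+25 = 74
Base - #101 - #104 - #102 - #105 - #103 - Base: 5+11+4+17+11+14 = 62
… (46 more)
The minimum is 62.
One optimal route: Base → #101 → #104 → #102 → #105 → #103 → Base (or its reverse).

Minimum total distance: 62 min.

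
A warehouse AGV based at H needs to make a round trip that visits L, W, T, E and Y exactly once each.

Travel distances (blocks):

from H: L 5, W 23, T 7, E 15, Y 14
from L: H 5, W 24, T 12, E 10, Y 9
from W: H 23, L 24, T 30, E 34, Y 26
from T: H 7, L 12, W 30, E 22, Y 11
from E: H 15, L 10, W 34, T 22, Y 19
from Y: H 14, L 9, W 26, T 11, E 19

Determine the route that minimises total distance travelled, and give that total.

Minimum total distance: 93 blocks.

There are 60 distinct closed tours to check (reversals are equivalent).
H - L - W - T - E - Y - H: 5+24+30+22+19+14 = 114
H - L - W - T - Y - E - H: 5+24+30+11+19+15 = 104
H - L - W - E - T - Y - H: 5+24+34+22+11+14 = 110
H - L - W - E - Y - T - H: 5+24+34+19+11+7 = 100
H - L - W - Y - T - E - H: 5+24+26+11+22+15 = 103
H - L - W - Y - E - T - H: 5+24+26+19+22+7 = 103
H - L - T - W - E - Y - H: 5+12+30+34+19+14 = 114
H - L - T - W - Y - E - H: 5+12+30+26+19+15 = 107
H - L - T - E - W - Y - H: 5+12+22+34+26+14 = 113
H - L - T - E - Y - W - H: 5+12+22+19+26+23 = 107
H - L - T - Y - W - E - H: 5+12+11+26+34+15 = 103
H - L - T - Y - E - W - H: 5+12+11+19+34+23 = 104
H - L - E - W - T - Y - H: 5+10+34+30+11+14 = 104
H - L - E - W - Y - T - H: 5+10+34+26+11+7 = 93
… (46 more)
The minimum is 93.
One optimal route: H → L → E → W → Y → T → H (or its reverse).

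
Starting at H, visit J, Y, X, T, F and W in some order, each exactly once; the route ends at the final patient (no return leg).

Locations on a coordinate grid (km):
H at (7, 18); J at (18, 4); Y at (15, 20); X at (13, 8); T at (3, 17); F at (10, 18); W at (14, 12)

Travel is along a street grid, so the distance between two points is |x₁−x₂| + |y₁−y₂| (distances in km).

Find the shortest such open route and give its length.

43 km — the minimum one-way total.

There are 6! = 720 possible orderings.
H → J → Y → X → T → F → W: 25+19+14+19+8+10 = 95
H → J → Y → X → T → W → F: 25+19+14+19+16+10 = 103
H → J → Y → X → F → T → W: 25+19+14+13+8+16 = 95
H → J → Y → X → F → W → T: 25+19+14+13+10+16 = 97
H → J → Y → X → W → T → F: 25+19+14+5+16+8 = 87
H → J → Y → X → W → F → T: 25+19+14+5+10+8 = 81
H → J → Y → T → X → F → W: 25+19+15+19+13+10 = 101
H → J → Y → T → X → W → F: 25+19+15+19+5+10 = 93
… (712 more)
H → T → F → Y → W → X → J: 5+8+7+9+5+9 = 43  ← best
The minimum is 43.
One shortest path: H → T → F → Y → W → X → J.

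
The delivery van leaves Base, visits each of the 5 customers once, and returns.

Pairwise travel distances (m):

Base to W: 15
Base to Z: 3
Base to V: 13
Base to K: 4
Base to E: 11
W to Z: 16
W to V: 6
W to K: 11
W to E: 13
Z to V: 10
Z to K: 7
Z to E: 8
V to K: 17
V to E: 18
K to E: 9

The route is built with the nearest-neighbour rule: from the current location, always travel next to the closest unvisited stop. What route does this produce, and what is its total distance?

From Base: distances to unvisited — Z=3, K=4, E=11, V=13, W=15. Nearest is Z (3).
From Z: distances to unvisited — K=7, E=8, V=10, W=16. Nearest is K (7).
From K: distances to unvisited — E=9, W=11, V=17. Nearest is E (9).
From E: distances to unvisited — W=13, V=18. Nearest is W (13).
From W: distances to unvisited — V=6. Nearest is V (6).
Return V→Base: 13.
Total = 3 + 7 + 9 + 13 + 6 + 13 = 51.

Nearest-neighbour total = 51 m; route Base → Z → K → E → W → V → Base.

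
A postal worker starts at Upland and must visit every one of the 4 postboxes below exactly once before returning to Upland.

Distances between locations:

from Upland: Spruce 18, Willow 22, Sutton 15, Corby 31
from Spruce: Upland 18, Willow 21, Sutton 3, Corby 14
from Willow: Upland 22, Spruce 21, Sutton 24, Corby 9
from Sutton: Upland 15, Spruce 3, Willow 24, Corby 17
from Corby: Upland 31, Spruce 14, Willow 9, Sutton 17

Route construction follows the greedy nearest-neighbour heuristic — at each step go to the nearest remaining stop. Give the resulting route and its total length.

Upland → [Sutton:15 / Spruce:18 / Willow:22 / Corby:31] → Sutton (15)
Sutton → [Spruce:3 / Corby:17 / Willow:24] → Spruce (3)
Spruce → [Corby:14 / Willow:21] → Corby (14)
Corby → [Willow:9] → Willow (9)
Return Willow→Upland: 22.
Total = 15 + 3 + 14 + 9 + 22 = 63.

63 along Upland → Sutton → Spruce → Corby → Willow → Upland.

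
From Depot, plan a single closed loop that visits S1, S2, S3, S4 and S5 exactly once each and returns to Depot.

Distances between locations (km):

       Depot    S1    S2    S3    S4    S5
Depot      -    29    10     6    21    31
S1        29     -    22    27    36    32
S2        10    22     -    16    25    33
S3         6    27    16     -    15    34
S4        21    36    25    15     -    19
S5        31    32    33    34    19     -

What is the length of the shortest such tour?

There are 60 distinct closed tours to check (reversals are equivalent).
Depot → S1 → S2 → S3 → S4 → S5 → Depot: 29+22+16+15+19+31 = 132
Depot → S1 → S2 → S3 → S5 → S4 → Depot: 29+22+16+34+19+21 = 141
Depot → S1 → S2 → S4 → S3 → S5 → Depot: 29+22+25+15+34+31 = 156
Depot → S1 → S2 → S4 → S5 → S3 → Depot: 29+22+25+19+34+6 = 135
Depot → S1 → S2 → S5 → S3 → S4 → Depot: 29+22+33+34+15+21 = 154
Depot → S1 → S2 → S5 → S4 → S3 → Depot: 29+22+33+19+15+6 = 124
Depot → S1 → S3 → S2 → S4 → S5 → Depot: 29+27+16+25+19+31 = 147
Depot → S1 → S3 → S2 → S5 → S4 → Depot: 29+27+16+33+19+21 = 145
Depot → S1 → S3 → S4 → S2 → S5 → Depot: 29+27+15+25+33+31 = 160
Depot → S1 → S3 → S4 → S5 → S2 → Depot: 29+27+15+19+33+10 = 133
Depot → S1 → S3 → S5 → S2 → S4 → Depot: 29+27+34+33+25+21 = 169
Depot → S1 → S3 → S5 → S4 → S2 → Depot: 29+27+34+19+25+10 = 144
Depot → S1 → S4 → S2 → S3 → S5 → Depot: 29+36+25+16+34+31 = 171
Depot → S1 → S4 → S2 → S5 → S3 → Depot: 29+36+25+33+34+6 = 163
… (46 more)
Depot → S2 → S1 → S5 → S4 → S3 → Depot: 10+22+32+19+15+6 = 104  ← best
The minimum is 104.
One optimal route: Depot → S2 → S1 → S5 → S4 → S3 → Depot (or its reverse).

Shortest round trip = 104 km.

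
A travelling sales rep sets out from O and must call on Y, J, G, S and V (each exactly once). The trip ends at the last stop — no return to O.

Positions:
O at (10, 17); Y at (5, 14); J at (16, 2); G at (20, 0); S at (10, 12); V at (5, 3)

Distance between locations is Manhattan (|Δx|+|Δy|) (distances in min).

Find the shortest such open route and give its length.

There are 5! = 120 possible orderings.
O - Y - J - G - S - V: 8+23+6+22+14 = 73
O - Y - J - G - V - S: 8+23+6+18+14 = 69
O - Y - J - S - G - V: 8+23+16+22+18 = 87
O - Y - J - S - V - G: 8+23+16+14+18 = 79
O - Y - J - V - G - S: 8+23+12+18+22 = 83
O - Y - J - V - S - G: 8+23+12+14+22 = 79
O - Y - G - J - S - V: 8+29+6+16+14 = 73
O - Y - G - J - V - S: 8+29+6+12+14 = 69
O - Y - G - S - J - V: 8+29+22+16+12 = 87
O - Y - G - S - V - J: 8+29+22+14+12 = 85
O - Y - G - V - J - S: 8+29+18+12+16 = 83
O - Y - G - V - S - J: 8+29+18+14+16 = 85
O - Y - S - J - G - V: 8+7+16+6+18 = 55
O - Y - S - J - V - G: 8+7+16+12+18 = 61
… (106 more)
O - S - Y - V - J - G: 5+7+11+12+6 = 41  ← best
The minimum is 41.
One shortest path: O → S → Y → V → J → G.

Minimum one-way distance = 41 min.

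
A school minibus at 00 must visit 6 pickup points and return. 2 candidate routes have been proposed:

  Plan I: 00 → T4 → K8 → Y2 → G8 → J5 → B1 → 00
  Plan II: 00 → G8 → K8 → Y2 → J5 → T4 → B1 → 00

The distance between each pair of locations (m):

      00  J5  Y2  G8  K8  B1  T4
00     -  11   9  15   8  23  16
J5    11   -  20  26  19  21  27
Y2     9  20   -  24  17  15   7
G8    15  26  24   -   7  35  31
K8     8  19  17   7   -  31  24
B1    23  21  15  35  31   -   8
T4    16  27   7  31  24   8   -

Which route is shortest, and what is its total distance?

Plan I: 16 + 24 + 17 + 24 + 26 + 21 + 23 = 151
Plan II: 15 + 7 + 17 + 20 + 27 + 8 + 23 = 117

Shortest is Plan II, total 117 m.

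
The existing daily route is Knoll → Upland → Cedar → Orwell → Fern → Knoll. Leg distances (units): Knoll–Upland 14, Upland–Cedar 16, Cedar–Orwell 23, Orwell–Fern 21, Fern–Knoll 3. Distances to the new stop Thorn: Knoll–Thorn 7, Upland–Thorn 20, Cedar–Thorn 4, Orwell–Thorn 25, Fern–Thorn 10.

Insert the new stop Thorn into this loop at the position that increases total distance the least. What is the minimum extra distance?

Minimum extra distance: 6, inserting Thorn between Cedar and Orwell.

Insertion cost between consecutive stops i–j is d(i,Thorn) + d(Thorn,j) − d(i,j):
  between Knoll and Upland: 7 + 20 − 14 = 13
  between Upland and Cedar: 20 + 4 − 16 = 8
  between Cedar and Orwell: 4 + 25 − 23 = 6
  between Orwell and Fern: 25 + 10 − 21 = 14
  between Fern and Knoll: 10 + 7 − 3 = 14
Cheapest insertion is between Cedar and Orwell, adding 6.
New total = 77 + 6 = 83.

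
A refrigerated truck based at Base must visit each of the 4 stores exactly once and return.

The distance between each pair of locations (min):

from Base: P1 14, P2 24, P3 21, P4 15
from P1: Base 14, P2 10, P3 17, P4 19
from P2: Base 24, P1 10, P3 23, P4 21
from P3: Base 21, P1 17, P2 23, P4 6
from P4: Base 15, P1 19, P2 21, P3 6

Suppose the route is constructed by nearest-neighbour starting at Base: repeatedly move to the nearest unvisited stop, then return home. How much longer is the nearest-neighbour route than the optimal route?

Excess over optimum: 4 min.

Base: P1=14, P4=15, P3=21, P2=24 ⇒ P1
P1: P2=10, P3=17, P4=19 ⇒ P2
P2: P4=21, P3=23 ⇒ P4
P4: P3=6 ⇒ P3
NN route Base → P1 → P2 → P4 → P3 → Base costs 72.
Optimal: Base → P1 → P2 → P3 → P4 → Base costs 68 (by enumerating all 12 distinct tours).
Excess = 72 − 68 = 4.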